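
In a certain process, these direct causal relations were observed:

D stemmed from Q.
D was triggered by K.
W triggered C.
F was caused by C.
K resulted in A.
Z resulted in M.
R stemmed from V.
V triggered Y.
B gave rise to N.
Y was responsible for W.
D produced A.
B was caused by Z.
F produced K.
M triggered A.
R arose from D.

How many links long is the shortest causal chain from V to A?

6

Shortest chain: V → Y → W → C → F → K → A.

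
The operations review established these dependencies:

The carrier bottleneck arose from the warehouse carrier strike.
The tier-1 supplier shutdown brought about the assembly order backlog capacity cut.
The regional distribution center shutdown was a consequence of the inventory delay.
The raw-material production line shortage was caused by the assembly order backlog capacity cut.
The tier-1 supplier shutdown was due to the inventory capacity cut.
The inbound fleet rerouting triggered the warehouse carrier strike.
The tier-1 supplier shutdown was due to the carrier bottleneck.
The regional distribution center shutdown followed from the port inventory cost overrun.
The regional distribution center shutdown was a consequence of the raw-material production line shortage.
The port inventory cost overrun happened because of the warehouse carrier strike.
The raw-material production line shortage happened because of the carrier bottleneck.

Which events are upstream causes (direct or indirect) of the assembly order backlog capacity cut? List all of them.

the carrier bottleneck, the inbound fleet rerouting, the inventory capacity cut, the tier-1 supplier shutdown, the warehouse carrier strike

Immediate cause of the assembly order backlog capacity cut: the tier-1 supplier shutdown.
Further upstream: the inbound fleet rerouting, the warehouse carrier strike, the carrier bottleneck, the inventory capacity cut.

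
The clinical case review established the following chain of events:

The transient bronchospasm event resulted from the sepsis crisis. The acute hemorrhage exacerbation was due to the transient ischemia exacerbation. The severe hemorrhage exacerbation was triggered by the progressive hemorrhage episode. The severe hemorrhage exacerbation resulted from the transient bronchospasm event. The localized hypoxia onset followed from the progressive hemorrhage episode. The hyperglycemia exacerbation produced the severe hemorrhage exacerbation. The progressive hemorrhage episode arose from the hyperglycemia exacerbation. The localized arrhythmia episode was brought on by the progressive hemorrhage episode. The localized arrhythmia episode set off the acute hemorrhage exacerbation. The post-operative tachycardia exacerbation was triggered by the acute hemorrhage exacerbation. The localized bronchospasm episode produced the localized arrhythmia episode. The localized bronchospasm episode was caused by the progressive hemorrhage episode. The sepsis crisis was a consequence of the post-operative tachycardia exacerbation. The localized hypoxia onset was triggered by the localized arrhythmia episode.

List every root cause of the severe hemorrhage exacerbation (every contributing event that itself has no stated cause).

the hyperglycemia exacerbation, the transient ischemia exacerbation

Tracing upstream from the severe hemorrhage exacerbation: the severe hemorrhage exacerbation ← the hyperglycemia exacerbation.
A separate upstream branch: the severe hemorrhage exacerbation ← the transient bronchospasm event ← the sepsis crisis ← the post-operative tachycardia exacerbation ← the acute hemorrhage exacerbation ← the transient ischemia exacerbation.
Each of those chain origins has no stated cause.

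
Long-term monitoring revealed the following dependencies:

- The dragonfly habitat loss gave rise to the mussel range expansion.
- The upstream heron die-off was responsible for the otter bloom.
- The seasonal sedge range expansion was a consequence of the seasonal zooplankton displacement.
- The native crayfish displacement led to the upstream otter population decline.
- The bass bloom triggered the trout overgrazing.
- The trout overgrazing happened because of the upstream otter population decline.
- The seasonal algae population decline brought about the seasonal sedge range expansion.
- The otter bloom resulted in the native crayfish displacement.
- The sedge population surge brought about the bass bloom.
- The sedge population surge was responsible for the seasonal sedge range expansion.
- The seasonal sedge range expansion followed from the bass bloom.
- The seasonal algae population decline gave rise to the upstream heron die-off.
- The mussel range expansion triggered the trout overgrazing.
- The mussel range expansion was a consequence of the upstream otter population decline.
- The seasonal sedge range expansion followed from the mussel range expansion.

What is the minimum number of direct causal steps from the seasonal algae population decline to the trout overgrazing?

5

Shortest chain: the seasonal algae population decline → the upstream heron die-off → the otter bloom → the native crayfish displacement → the upstream otter population decline → the trout overgrazing.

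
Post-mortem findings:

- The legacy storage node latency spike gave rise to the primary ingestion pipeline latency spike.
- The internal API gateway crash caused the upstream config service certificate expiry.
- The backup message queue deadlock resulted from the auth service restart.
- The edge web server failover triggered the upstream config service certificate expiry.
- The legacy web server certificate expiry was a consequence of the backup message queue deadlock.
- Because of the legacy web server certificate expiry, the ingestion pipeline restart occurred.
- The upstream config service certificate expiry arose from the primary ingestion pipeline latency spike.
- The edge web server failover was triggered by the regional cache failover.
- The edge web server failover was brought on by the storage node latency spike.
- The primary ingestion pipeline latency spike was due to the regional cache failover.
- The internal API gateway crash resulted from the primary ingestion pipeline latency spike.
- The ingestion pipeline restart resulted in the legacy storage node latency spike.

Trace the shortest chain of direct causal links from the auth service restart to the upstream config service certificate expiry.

the auth service restart → the backup message queue deadlock
the backup message queue deadlock → the legacy web server certificate expiry
the legacy web server certificate expiry → the ingestion pipeline restart
the ingestion pipeline restart → the legacy storage node latency spike
the legacy storage node latency spike → the primary ingestion pipeline latency spike
the primary ingestion pipeline latency spike → the upstream config service certificate expiry
Length: 6 steps.

the auth service restart → the backup message queue deadlock → the legacy web server certificate expiry → the ingestion pipeline restart → the legacy storage node latency spike → the primary ingestion pipeline latency spike → the upstream config service certificate expiry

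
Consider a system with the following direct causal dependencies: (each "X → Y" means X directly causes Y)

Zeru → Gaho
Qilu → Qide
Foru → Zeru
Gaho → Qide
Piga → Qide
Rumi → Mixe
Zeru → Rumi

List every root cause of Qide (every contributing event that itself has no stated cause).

Tracing upstream from Qide: Qide ← Piga.
A separate upstream branch: Qide ← Gaho ← Zeru ← Foru.
A separate upstream branch: Qide ← Qilu.
Each of those chain origins has no stated cause.

Foru, Piga, Qilu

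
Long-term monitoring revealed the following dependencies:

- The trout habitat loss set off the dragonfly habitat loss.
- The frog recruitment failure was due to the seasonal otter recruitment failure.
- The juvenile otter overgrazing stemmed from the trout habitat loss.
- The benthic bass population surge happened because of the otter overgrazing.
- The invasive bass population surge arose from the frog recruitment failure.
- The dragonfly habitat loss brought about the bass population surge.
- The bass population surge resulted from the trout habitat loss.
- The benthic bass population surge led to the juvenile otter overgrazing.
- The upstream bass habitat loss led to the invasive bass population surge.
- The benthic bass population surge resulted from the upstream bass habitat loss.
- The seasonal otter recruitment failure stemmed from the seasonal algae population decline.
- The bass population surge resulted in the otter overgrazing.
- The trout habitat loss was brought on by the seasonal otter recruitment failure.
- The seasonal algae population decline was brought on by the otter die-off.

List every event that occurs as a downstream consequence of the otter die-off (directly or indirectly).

Direct effects: the seasonal algae population decline.
2 steps out: the seasonal otter recruitment failure.
3 steps out: the trout habitat loss, the frog recruitment failure.
4 steps out: the dragonfly habitat loss, the bass population surge, the juvenile otter overgrazing, the invasive bass population surge.
5 steps out: the otter overgrazing.
6 steps out: the benthic bass population surge.
Not reachable from it: the upstream bass habitat loss.

the bass population surge, the benthic bass population surge, the dragonfly habitat loss, the frog recruitment failure, the invasive bass population surge, the juvenile otter overgrazing, the otter overgrazing, the seasonal algae population decline, the seasonal otter recruitment failure, the trout habitat loss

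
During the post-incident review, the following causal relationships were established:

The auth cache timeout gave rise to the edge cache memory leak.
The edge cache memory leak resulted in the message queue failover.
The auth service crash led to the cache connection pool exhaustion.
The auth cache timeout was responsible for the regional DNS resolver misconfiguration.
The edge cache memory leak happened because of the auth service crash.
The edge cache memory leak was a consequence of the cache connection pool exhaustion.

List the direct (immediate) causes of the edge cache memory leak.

the auth cache timeout, the auth service crash, the cache connection pool exhaustion

the auth cache timeout, the auth service crash, the cache connection pool exhaustion → the edge cache memory leak with nothing further upstream stated.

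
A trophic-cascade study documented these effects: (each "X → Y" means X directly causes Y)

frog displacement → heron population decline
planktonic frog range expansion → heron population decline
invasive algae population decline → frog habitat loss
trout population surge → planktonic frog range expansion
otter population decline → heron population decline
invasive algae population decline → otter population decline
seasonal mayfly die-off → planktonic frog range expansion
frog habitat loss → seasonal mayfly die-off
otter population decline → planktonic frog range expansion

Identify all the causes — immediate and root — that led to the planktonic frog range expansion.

Immediate causes of the planktonic frog range expansion: the trout population surge, the otter population decline, the seasonal mayfly die-off.
Further upstream: the invasive algae population decline, the frog habitat loss.

the frog habitat loss, the invasive algae population decline, the otter population decline, the seasonal mayfly die-off, the trout population surge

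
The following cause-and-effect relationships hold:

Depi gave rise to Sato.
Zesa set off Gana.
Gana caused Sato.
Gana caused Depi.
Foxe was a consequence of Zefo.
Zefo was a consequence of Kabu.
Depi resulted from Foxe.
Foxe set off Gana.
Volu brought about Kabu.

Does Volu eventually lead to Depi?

There is a causal chain: Volu → Kabu → Zefo → Foxe → Depi.

Yes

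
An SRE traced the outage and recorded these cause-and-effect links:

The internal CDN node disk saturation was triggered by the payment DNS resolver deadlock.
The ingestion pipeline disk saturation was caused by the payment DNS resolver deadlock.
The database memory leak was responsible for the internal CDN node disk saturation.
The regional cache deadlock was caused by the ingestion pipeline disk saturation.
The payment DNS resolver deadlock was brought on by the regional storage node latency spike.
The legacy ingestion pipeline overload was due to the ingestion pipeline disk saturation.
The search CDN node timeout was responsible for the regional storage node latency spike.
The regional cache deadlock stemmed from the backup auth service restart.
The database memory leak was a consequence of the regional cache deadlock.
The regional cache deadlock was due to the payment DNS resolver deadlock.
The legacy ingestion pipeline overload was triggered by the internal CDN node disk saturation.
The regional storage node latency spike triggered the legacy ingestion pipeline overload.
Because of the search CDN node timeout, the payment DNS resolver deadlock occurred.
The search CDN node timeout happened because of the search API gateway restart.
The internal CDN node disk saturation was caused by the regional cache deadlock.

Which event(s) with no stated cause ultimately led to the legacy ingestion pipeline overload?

the backup auth service restart, the search API gateway restart

Tracing upstream from the legacy ingestion pipeline overload: the legacy ingestion pipeline overload ← the internal CDN node disk saturation ← the regional cache deadlock ← the backup auth service restart.
A separate upstream branch: the legacy ingestion pipeline overload ← the regional storage node latency spike ← the search CDN node timeout ← the search API gateway restart.
Each of those chain origins has no stated cause.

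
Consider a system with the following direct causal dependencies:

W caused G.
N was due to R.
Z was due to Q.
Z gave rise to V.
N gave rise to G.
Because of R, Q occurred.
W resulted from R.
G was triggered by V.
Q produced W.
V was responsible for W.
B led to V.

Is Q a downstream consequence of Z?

Z leads to V, W, G; Q is not among them.

No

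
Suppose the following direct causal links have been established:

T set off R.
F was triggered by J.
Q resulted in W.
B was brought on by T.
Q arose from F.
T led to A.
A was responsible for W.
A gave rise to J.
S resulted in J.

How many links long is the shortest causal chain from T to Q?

4

Shortest chain: T → A → J → F → Q.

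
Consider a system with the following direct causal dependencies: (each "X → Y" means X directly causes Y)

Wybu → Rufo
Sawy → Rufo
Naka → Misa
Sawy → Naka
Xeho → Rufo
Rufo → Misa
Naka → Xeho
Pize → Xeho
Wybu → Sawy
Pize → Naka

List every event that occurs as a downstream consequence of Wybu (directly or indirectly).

Misa, Naka, Rufo, Sawy, Xeho

Direct effects: Sawy, Rufo.
2 steps out: Naka, Misa.
3 steps out: Xeho.
Not reachable from it: Pize.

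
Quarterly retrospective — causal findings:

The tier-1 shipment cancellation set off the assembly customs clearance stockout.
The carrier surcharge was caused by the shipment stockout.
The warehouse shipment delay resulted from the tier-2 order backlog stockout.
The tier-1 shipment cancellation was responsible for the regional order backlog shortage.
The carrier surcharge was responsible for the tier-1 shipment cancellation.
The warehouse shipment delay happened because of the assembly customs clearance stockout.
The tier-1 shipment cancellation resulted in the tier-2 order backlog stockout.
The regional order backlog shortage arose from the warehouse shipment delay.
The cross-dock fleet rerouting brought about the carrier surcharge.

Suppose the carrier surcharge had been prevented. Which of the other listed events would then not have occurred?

the assembly customs clearance stockout, the regional order backlog shortage, the tier-1 shipment cancellation, the tier-2 order backlog stockout, the warehouse shipment delay

Downstream of the carrier surcharge: the tier-1 shipment cancellation, the assembly customs clearance stockout, the tier-2 order backlog stockout, the warehouse shipment delay, the regional order backlog shortage.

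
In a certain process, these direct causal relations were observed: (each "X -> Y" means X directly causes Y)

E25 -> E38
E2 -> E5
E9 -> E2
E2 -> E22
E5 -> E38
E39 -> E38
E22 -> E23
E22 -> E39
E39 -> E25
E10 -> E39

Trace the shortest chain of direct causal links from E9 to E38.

E9 → E2
E2 → E5
E5 → E38
Length: 3 steps.

E9 → E2 → E5 → E38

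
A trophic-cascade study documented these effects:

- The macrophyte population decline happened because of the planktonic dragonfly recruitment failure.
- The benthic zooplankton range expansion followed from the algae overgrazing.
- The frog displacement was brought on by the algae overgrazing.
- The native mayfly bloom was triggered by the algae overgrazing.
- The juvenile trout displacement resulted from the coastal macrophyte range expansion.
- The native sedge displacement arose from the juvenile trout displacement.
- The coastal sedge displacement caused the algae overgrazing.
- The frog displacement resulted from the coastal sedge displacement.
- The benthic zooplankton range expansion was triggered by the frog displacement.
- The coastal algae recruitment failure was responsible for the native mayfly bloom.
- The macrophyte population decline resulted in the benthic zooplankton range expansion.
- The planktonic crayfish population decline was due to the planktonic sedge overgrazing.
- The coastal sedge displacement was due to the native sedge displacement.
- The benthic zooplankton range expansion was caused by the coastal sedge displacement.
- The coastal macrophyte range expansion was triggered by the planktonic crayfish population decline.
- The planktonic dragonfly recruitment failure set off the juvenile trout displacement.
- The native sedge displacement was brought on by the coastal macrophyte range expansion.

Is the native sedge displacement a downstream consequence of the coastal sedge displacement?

No

The coastal sedge displacement leads to the algae overgrazing, the frog displacement, the native mayfly bloom, the benthic zooplankton range expansion; the native sedge displacement is not among them.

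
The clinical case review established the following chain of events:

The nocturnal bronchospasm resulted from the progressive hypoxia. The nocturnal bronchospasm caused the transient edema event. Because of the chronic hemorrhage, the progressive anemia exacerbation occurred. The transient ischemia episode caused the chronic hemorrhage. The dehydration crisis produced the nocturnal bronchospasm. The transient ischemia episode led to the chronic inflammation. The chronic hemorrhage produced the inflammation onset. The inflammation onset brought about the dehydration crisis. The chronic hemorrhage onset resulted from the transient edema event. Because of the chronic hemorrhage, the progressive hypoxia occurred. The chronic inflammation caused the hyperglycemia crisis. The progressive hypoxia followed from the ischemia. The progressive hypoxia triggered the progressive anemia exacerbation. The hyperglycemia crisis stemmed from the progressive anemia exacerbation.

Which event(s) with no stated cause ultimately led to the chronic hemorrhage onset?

the ischemia, the transient ischemia episode

Tracing upstream from the chronic hemorrhage onset: the chronic hemorrhage onset ← the transient edema event ← the nocturnal bronchospasm ← the progressive hypoxia ← the ischemia.
A separate upstream branch: the chronic hemorrhage onset ← the transient edema event ← the nocturnal bronchospasm ← the progressive hypoxia ← the chronic hemorrhage ← the transient ischemia episode.
Each of those chain origins has no stated cause.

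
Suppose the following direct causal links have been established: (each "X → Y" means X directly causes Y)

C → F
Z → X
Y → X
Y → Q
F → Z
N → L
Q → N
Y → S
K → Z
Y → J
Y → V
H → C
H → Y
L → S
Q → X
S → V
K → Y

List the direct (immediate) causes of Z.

Upstream contributors include H, C, but only F, K feed directly into Z.

F, K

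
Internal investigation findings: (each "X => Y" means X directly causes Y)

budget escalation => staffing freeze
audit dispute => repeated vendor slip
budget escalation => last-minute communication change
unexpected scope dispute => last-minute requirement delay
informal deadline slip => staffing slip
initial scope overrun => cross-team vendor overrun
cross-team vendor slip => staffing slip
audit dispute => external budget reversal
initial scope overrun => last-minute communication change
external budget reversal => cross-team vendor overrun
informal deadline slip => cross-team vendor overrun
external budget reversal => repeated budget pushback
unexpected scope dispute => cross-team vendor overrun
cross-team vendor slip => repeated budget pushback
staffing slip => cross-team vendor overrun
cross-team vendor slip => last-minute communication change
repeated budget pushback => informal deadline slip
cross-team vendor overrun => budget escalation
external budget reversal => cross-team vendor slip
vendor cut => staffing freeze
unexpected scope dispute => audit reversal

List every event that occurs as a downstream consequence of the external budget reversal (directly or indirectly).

Direct effects: the cross-team vendor slip, the repeated budget pushback, the cross-team vendor overrun.
2 steps out: the informal deadline slip, the staffing slip, the budget escalation, the last-minute communication change.
3 steps out: the staffing freeze.
Not reachable from it: the unexpected scope dispute, the audit dispute, the last-minute requirement delay, the repeated vendor slip, the audit reversal, the initial scope overrun, the vendor cut.

the budget escalation, the cross-team vendor overrun, the cross-team vendor slip, the informal deadline slip, the last-minute communication change, the repeated budget pushback, the staffing freeze, the staffing slip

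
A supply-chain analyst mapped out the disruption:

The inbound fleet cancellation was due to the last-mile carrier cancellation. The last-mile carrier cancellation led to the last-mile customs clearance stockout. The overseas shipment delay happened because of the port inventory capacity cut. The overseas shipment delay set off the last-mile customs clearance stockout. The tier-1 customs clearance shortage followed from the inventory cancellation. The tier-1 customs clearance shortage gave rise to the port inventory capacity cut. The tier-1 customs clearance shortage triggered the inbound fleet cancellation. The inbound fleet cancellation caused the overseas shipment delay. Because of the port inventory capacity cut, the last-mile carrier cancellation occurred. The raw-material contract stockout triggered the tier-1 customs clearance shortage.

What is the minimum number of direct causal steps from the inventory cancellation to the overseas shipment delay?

3

Shortest chain: the inventory cancellation → the tier-1 customs clearance shortage → the port inventory capacity cut → the overseas shipment delay.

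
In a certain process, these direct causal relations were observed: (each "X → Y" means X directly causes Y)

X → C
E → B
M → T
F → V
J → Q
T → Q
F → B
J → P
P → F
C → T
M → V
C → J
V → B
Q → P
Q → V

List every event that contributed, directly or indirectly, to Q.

Immediate causes of Q: J, T.
Further upstream: X, C, M.

C, J, M, T, X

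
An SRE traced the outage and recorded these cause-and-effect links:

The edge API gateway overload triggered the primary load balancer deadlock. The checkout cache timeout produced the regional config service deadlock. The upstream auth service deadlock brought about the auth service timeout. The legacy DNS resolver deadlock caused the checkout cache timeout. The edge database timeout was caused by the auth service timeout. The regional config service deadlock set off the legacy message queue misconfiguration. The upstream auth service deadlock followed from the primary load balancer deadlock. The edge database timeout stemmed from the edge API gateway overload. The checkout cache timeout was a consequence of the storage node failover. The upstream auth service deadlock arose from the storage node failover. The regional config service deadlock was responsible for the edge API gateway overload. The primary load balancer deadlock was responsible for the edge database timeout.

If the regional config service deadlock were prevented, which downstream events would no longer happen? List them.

the edge API gateway overload, the legacy message queue misconfiguration, the primary load balancer deadlock

Downstream of the regional config service deadlock: the edge API gateway overload, the primary load balancer deadlock, the upstream auth service deadlock, the auth service timeout, the legacy message queue misconfiguration, the edge database timeout.
Of those, still caused via another path: the upstream auth service deadlock, the auth service timeout, the edge database timeout.
The remainder have no surviving cause.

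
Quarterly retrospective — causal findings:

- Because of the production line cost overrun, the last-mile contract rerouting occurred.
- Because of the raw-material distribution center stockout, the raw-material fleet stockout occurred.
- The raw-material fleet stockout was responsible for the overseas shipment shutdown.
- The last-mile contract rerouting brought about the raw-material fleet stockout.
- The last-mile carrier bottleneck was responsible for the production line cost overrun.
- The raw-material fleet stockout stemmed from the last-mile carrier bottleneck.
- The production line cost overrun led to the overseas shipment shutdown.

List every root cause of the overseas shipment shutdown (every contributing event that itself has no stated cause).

Tracing upstream from the overseas shipment shutdown: the overseas shipment shutdown ← the production line cost overrun ← the last-mile carrier bottleneck.
A separate upstream branch: the overseas shipment shutdown ← the raw-material fleet stockout ← the raw-material distribution center stockout.
Each of those chain origins has no stated cause.

the last-mile carrier bottleneck, the raw-material distribution center stockout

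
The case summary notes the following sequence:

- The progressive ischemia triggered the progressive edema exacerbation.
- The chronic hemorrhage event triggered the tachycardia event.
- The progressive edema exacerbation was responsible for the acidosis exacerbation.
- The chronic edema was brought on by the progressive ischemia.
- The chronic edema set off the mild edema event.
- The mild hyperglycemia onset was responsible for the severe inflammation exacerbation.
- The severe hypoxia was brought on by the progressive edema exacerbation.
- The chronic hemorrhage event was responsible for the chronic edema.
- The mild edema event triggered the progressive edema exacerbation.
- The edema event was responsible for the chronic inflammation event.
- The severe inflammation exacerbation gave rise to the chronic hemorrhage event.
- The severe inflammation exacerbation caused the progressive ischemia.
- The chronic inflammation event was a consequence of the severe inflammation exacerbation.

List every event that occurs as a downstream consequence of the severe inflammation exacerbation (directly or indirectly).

the acidosis exacerbation, the chronic edema, the chronic hemorrhage event, the chronic inflammation event, the mild edema event, the progressive edema exacerbation, the progressive ischemia, the severe hypoxia, the tachycardia event

Direct effects: the progressive ischemia, the chronic hemorrhage event, the chronic inflammation event.
2 steps out: the chronic edema, the tachycardia event, the progressive edema exacerbation.
3 steps out: the mild edema event, the acidosis exacerbation, the severe hypoxia.
Not reachable from it: the mild hyperglycemia onset, the edema event.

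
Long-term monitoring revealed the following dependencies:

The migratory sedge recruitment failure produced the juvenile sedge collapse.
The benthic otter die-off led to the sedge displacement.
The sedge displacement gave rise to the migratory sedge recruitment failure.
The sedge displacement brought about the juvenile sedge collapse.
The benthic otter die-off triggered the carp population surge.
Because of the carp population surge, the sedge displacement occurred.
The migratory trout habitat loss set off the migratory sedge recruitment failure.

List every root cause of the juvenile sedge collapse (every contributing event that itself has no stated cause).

the benthic otter die-off, the migratory trout habitat loss

Tracing upstream from the juvenile sedge collapse: the juvenile sedge collapse ← the sedge displacement ← the benthic otter die-off.
A separate upstream branch: the juvenile sedge collapse ← the migratory sedge recruitment failure ← the migratory trout habitat loss.
Each of those chain origins has no stated cause.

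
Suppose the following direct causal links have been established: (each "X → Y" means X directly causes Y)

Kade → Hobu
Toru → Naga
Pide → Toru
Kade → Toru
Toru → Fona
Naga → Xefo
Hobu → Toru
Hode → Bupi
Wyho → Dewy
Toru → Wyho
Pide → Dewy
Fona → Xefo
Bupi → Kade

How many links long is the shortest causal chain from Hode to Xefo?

5

Shortest chain: Hode → Bupi → Kade → Toru → Fona → Xefo.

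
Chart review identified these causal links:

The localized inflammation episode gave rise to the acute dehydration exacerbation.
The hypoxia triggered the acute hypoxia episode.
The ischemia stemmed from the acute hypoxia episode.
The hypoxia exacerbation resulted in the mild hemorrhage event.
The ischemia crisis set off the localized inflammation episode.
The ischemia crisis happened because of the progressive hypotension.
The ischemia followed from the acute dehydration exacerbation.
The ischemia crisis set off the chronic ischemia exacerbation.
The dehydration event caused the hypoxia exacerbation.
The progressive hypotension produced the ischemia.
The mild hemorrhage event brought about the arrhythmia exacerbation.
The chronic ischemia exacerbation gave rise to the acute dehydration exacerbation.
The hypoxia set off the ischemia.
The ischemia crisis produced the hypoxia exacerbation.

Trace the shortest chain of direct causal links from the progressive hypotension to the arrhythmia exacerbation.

the progressive hypotension → the ischemia crisis
the ischemia crisis → the hypoxia exacerbation
the hypoxia exacerbation → the mild hemorrhage event
the mild hemorrhage event → the arrhythmia exacerbation
Length: 4 steps.

the progressive hypotension → the ischemia crisis → the hypoxia exacerbation → the mild hemorrhage event → the arrhythmia exacerbation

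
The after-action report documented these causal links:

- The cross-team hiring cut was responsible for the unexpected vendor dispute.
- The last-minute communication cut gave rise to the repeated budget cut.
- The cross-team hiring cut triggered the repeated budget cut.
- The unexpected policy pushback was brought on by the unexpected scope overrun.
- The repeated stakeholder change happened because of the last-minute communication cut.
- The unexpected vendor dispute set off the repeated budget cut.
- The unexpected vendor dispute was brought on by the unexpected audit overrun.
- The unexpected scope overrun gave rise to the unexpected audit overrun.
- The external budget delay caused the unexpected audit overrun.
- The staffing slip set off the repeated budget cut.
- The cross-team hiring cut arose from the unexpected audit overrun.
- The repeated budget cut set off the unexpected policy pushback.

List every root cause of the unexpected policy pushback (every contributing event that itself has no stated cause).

Tracing upstream from the unexpected policy pushback: the unexpected policy pushback ← the repeated budget cut ← the cross-team hiring cut ← the unexpected audit overrun ← the external budget delay.
A separate upstream branch: the unexpected policy pushback ← the unexpected scope overrun.
A separate upstream branch: the unexpected policy pushback ← the repeated budget cut ← the last-minute communication cut.
A separate upstream branch: the unexpected policy pushback ← the repeated budget cut ← the staffing slip.
Each of those chain origins has no stated cause.

the external budget delay, the last-minute communication cut, the staffing slip, the unexpected scope overrun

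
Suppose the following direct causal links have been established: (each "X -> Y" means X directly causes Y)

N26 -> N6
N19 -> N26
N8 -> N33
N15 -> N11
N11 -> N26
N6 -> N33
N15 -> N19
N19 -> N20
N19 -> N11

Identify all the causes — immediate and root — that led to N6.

N11, N15, N19, N26

Immediate cause of N6: N26.
Further upstream: N15, N19, N11.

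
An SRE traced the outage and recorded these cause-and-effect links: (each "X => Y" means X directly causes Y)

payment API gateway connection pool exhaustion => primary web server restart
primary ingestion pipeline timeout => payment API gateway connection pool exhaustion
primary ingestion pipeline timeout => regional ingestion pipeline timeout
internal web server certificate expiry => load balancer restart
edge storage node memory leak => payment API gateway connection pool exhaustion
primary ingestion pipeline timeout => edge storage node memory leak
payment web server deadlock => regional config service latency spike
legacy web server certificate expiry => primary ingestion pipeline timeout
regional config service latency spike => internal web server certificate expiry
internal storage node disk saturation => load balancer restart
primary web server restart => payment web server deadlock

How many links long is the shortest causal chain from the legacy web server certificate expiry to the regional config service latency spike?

Shortest chain: the legacy web server certificate expiry → the primary ingestion pipeline timeout → the payment API gateway connection pool exhaustion → the primary web server restart → the payment web server deadlock → the regional config service latency spike.

5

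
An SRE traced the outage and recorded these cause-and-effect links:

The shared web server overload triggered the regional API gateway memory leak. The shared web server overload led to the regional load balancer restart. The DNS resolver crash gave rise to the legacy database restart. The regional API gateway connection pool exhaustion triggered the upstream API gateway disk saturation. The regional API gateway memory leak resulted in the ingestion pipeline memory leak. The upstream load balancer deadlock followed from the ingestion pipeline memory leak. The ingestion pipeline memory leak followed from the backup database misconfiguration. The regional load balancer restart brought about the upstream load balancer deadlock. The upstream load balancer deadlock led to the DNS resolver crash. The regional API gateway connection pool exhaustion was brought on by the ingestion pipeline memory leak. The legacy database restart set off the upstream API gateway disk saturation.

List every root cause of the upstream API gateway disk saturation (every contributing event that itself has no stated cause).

the backup database misconfiguration, the shared web server overload

Tracing upstream from the upstream API gateway disk saturation: the upstream API gateway disk saturation ← the regional API gateway connection pool exhaustion ← the ingestion pipeline memory leak ← the regional API gateway memory leak ← the shared web server overload.
A separate upstream branch: the upstream API gateway disk saturation ← the regional API gateway connection pool exhaustion ← the ingestion pipeline memory leak ← the backup database misconfiguration.
Each of those chain origins has no stated cause.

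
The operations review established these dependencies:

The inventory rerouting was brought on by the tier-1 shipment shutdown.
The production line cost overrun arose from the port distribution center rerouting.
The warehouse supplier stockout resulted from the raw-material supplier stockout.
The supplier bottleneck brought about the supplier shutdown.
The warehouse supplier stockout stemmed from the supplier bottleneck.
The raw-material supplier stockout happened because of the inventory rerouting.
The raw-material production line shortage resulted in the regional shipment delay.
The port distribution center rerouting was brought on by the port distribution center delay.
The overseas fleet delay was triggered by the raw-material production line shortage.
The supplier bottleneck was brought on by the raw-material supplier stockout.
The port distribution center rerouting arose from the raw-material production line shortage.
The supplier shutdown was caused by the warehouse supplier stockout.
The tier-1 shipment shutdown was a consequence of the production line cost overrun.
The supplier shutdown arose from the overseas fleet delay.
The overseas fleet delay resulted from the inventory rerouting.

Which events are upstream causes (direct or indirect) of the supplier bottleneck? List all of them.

the inventory rerouting, the port distribution center delay, the port distribution center rerouting, the production line cost overrun, the raw-material production line shortage, the raw-material supplier stockout, the tier-1 shipment shutdown

Immediate cause of the supplier bottleneck: the raw-material supplier stockout.
Further upstream: the raw-material production line shortage, the port distribution center delay, the port distribution center rerouting, the production line cost overrun, the tier-1 shipment shutdown, the inventory rerouting.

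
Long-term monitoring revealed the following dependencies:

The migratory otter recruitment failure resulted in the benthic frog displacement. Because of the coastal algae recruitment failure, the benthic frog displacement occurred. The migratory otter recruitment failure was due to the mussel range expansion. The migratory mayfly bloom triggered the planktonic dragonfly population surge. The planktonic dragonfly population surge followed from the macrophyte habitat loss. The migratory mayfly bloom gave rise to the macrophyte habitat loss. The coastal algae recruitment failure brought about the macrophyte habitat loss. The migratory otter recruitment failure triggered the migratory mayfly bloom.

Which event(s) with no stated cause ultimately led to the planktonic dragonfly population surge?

the coastal algae recruitment failure, the mussel range expansion

Tracing upstream from the planktonic dragonfly population surge: the planktonic dragonfly population surge ← the migratory mayfly bloom ← the migratory otter recruitment failure ← the mussel range expansion.
A separate upstream branch: the planktonic dragonfly population surge ← the macrophyte habitat loss ← the coastal algae recruitment failure.
Each of those chain origins has no stated cause.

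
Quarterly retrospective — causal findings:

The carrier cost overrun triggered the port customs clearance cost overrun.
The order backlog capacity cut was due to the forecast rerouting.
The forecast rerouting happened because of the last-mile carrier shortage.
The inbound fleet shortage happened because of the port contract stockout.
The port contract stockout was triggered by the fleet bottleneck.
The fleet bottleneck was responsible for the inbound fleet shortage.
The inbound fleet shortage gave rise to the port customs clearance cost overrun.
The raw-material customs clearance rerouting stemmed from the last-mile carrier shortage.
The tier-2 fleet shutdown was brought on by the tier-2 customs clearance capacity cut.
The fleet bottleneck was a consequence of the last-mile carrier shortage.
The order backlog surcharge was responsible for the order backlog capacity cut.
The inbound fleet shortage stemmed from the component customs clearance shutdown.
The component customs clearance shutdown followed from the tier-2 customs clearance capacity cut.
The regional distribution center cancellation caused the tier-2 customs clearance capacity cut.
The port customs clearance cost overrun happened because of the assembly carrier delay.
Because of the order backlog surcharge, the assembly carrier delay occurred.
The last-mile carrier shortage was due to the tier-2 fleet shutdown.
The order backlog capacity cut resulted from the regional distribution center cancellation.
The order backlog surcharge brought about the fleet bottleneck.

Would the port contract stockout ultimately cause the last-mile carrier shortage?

The port contract stockout leads to the inbound fleet shortage, the port customs clearance cost overrun; the last-mile carrier shortage is not among them.

No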